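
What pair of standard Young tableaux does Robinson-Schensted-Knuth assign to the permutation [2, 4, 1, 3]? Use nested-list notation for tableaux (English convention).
Insert each entry of the permutation into P by Schensted row insertion, recording in Q the position of each new cell.

Insert 2: appended to row 1. P = [[2]], Q = [[1]].
Insert 4: appended to row 1. P = [[2, 4]], Q = [[1, 2]].
Insert 1: 1 bumps 2 from row 1; 2 starts row 2. P = [[1, 4], [2]], Q = [[1, 2], [3]].
Insert 3: 3 bumps 4 from row 1; 4 appends to row 2. P = [[1, 3], [2, 4]], Q = [[1, 2], [3, 4]].

So P = [[1, 3], [2, 4]], Q = [[1, 2], [3, 4]].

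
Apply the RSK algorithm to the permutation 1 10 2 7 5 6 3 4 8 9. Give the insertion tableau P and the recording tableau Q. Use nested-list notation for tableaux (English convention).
Insert each entry of the permutation into P by Schensted row insertion, recording in Q the position of each new cell.

Insert 1: appended to row 1. P = [[1]].
Insert 10: appended to row 1. P = [[1, 10]].
Insert 2: 2 bumps 10 from row 1; 10 starts row 2. P = [[1, 2], [10]].
Insert 7: appended to row 1. P = [[1, 2, 7], [10]].
Insert 5: 5 bumps 7 from row 1; 7 bumps 10 from row 2; 10 starts row 3. P = [[1, 2, 5], [7], [10]].
Insert 6: appended to row 1. P = [[1, 2, 5, 6], [7], [10]].
Insert 3: 3 bumps 5 from row 1; 5 bumps 7 from row 2; 7 bumps 10 from row 3; 10 starts row 4. P = [[1, 2, 3, 6], [5], [7], [10]].
Insert 4: 4 bumps 6 from row 1; 6 appends to row 2. P = [[1, 2, 3, 4], [5, 6], [7], [10]].
Insert 8: appended to row 1. P = [[1, 2, 3, 4, 8], [5, 6], [7], [10]].
Insert 9: appended to row 1. P = [[1, 2, 3, 4, 8, 9], [5, 6], [7], [10]].

So P = [[1, 2, 3, 4, 8, 9], [5, 6], [7], [10]], Q = [[1, 2, 4, 6, 9, 10], [3, 8], [5], [7]].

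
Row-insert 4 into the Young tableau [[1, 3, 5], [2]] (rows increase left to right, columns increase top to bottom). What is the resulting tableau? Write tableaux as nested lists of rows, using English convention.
[[1, 3, 4], [2, 5]]

In row 1, 4 replaces 5 (the leftmost entry greater than 4); 5 is bumped to row 2. 5 is appended to row 2. The new tableau is [[1, 3, 4], [2, 5]].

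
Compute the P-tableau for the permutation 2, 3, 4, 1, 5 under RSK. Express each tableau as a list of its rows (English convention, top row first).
P = [[1, 3, 4, 5], [2]]

Insert 2: appended to row 1. P = [[2]].
Insert 3: appended to row 1. P = [[2, 3]].
Insert 4: appended to row 1. P = [[2, 3, 4]].
Insert 1: 1 bumps 2 from row 1; 2 starts row 2. P = [[1, 3, 4], [2]].
Insert 5: appended to row 1. P = [[1, 3, 4, 5], [2]].

So P = [[1, 3, 4, 5], [2]].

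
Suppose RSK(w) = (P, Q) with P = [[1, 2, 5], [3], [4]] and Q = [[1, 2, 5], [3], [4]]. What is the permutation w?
Reverse the RSK construction: for i from n down to 1, find the cell of Q containing i, remove the entry at that cell from P, and reverse-bump it up through P; the value ejected from row 1 is w(i).

Step i=5: Q has 5 at row 1, column 3; remove that cell from P, ejecting 5. So w(5) = 5. P is now [[1, 2], [3], [4]].
Step i=4: Q has 4 at row 3, column 1; remove 4 from row 3 of P and reverse-bump: 4 enters row 2 and ejects 3; 3 enters row 1 and ejects 2. So w(4) = 2. P is now [[1, 3], [4]].
Step i=3: Q has 3 at row 2, column 1; remove 4 from row 2 of P and reverse-bump: 4 enters row 1 and ejects 3. So w(3) = 3. P is now [[1, 4]].
Step i=2: Q has 2 at row 1, column 2; remove that cell from P, ejecting 4. So w(2) = 4. P is now [[1]].
Step i=1: Q has 1 at row 1, column 1; remove that cell from P, ejecting 1. So w(1) = 1. P is now [].

So w = 1 4 3 2 5.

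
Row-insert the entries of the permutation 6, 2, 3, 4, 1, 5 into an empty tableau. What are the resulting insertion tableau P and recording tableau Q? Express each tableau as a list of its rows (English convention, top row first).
Insert each entry of the permutation into P by Schensted row insertion, recording in Q the position of each new cell.

Insert 6: appended to row 1. P = [[6]].
Insert 2: 2 bumps 6 from row 1; 6 starts row 2. P = [[2], [6]].
Insert 3: appended to row 1. P = [[2, 3], [6]].
Insert 4: appended to row 1. P = [[2, 3, 4], [6]].
Insert 1: 1 bumps 2 from row 1; 2 bumps 6 from row 2; 6 starts row 3. P = [[1, 3, 4], [2], [6]].
Insert 5: appended to row 1. P = [[1, 3, 4, 5], [2], [6]].

So P = [[1, 3, 4, 5], [2], [6]], Q = [[1, 3, 4, 6], [2], [5]].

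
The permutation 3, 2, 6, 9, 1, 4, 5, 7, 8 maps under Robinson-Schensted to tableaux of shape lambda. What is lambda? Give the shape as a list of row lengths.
[5, 3, 1]

Row-insert each entry into an empty tableau.

After inserting 3: P = [[3]].
After inserting 2: P = [[2], [3]].
After inserting 6: P = [[2, 6], [3]].
After inserting 9: P = [[2, 6, 9], [3]].
After inserting 1: P = [[1, 6, 9], [2], [3]].
After inserting 4: P = [[1, 4, 9], [2, 6], [3]].
After inserting 5: P = [[1, 4, 5], [2, 6, 9], [3]].
After inserting 7: P = [[1, 4, 5, 7], [2, 6, 9], [3]].
After inserting 8: P = [[1, 4, 5, 7, 8], [2, 6, 9], [3]].

The final insertion tableau P = [[1, 4, 5, 7, 8], [2, 6, 9], [3]] has shape [5, 3, 1].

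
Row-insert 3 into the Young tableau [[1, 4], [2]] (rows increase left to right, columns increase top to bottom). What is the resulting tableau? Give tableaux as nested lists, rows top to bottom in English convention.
In row 1, 3 replaces 4 (the leftmost entry greater than 3); 4 is bumped to row 2. 4 is appended to row 2. The new tableau is [[1, 3], [2, 4]].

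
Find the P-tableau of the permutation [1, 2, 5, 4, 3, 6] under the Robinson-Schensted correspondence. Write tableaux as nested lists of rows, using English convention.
P = [[1, 2, 3, 6], [4], [5]]

Insert 1: appended to row 1. P = [[1]].
Insert 2: appended to row 1. P = [[1, 2]].
Insert 5: appended to row 1. P = [[1, 2, 5]].
Insert 4: 4 bumps 5 from row 1; 5 starts row 2. P = [[1, 2, 4], [5]].
Insert 3: 3 bumps 4 from row 1; 4 bumps 5 from row 2; 5 starts row 3. P = [[1, 2, 3], [4], [5]].
Insert 6: appended to row 1. P = [[1, 2, 3, 6], [4], [5]].

So P = [[1, 2, 3, 6], [4], [5]].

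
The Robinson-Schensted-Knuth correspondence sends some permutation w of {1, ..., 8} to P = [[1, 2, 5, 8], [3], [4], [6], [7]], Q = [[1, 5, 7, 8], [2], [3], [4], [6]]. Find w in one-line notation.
Reverse the RSK construction: for i from n down to 1, find the cell of Q containing i, remove the entry at that cell from P, and reverse-bump it up through P; the value ejected from row 1 is w(i).

Step i=8: Q has 8 at row 1, column 4; remove that cell from P, ejecting 8. So w(8) = 8. P is now [[1, 2, 5], [3], [4], [6], [7]].
Step i=7: Q has 7 at row 1, column 3; remove that cell from P, ejecting 5. So w(7) = 5. P is now [[1, 2], [3], [4], [6], [7]].
Step i=6: Q has 6 at row 5, column 1; remove 7 from row 5 of P and reverse-bump: 7 enters row 4 and ejects 6; 6 enters row 3 and ejects 4; 4 enters row 2 and ejects 3; 3 enters row 1 and ejects 2. So w(6) = 2. P is now [[1, 3], [4], [6], [7]].
Step i=5: Q has 5 at row 1, column 2; remove that cell from P, ejecting 3. So w(5) = 3. P is now [[1], [4], [6], [7]].
Step i=4: Q has 4 at row 4, column 1; remove 7 from row 4 of P and reverse-bump: 7 enters row 3 and ejects 6; 6 enters row 2 and ejects 4; 4 enters row 1 and ejects 1. So w(4) = 1. P is now [[4], [6], [7]].
Step i=3: Q has 3 at row 3, column 1; remove 7 from row 3 of P and reverse-bump: 7 enters row 2 and ejects 6; 6 enters row 1 and ejects 4. So w(3) = 4. P is now [[6], [7]].
Step i=2: Q has 2 at row 2, column 1; remove 7 from row 2 of P and reverse-bump: 7 enters row 1 and ejects 6. So w(2) = 6. P is now [[7]].
Step i=1: Q has 1 at row 1, column 1; remove that cell from P, ejecting 7. So w(1) = 7. P is now [].

So w = 7 6 4 1 3 2 5 8.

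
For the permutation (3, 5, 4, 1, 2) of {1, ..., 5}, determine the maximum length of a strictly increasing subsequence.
2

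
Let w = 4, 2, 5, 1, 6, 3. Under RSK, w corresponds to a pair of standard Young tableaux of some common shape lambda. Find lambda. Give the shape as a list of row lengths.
Row-insert each entry into an empty tableau.

After inserting 4: P = [[4]].
After inserting 2: P = [[2], [4]].
After inserting 5: P = [[2, 5], [4]].
After inserting 1: P = [[1, 5], [2], [4]].
After inserting 6: P = [[1, 5, 6], [2], [4]].
After inserting 3: P = [[1, 3, 6], [2, 5], [4]].

The final insertion tableau P = [[1, 3, 6], [2, 5], [4]] has shape [3, 2, 1].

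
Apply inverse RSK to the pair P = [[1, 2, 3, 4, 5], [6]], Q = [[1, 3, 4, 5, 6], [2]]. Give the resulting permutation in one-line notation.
Reverse the RSK construction: for i from n down to 1, find the cell of Q containing i, remove the entry at that cell from P, and reverse-bump it up through P; the value ejected from row 1 is w(i).

Step i=6: Q has 6 at row 1, column 5; remove that cell from P, ejecting 5. So w(6) = 5. P is now [[1, 2, 3, 4], [6]].
Step i=5: Q has 5 at row 1, column 4; remove that cell from P, ejecting 4. So w(5) = 4. P is now [[1, 2, 3], [6]].
Step i=4: Q has 4 at row 1, column 3; remove that cell from P, ejecting 3. So w(4) = 3. P is now [[1, 2], [6]].
Step i=3: Q has 3 at row 1, column 2; remove that cell from P, ejecting 2. So w(3) = 2. P is now [[1], [6]].
Step i=2: Q has 2 at row 2, column 1; remove 6 from row 2 of P and reverse-bump: 6 enters row 1 and ejects 1. So w(2) = 1. P is now [[6]].
Step i=1: Q has 1 at row 1, column 1; remove that cell from P, ejecting 6. So w(1) = 6. P is now [].

So w = 6 1 2 3 4 5.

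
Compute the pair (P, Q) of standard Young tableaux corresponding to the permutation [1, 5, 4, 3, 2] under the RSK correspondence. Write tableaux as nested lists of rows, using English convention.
P = [[1, 2], [3], [4], [5]], Q = [[1, 2], [3], [4], [5]]

Insert each entry of the permutation into P by Schensted row insertion, recording in Q the position of each new cell.

After inserting 1: P = [[1]].
After inserting 5: P = [[1, 5]].
After inserting 4: P = [[1, 4], [5]].
After inserting 3: P = [[1, 3], [4], [5]].
After inserting 2: P = [[1, 2], [3], [4], [5]].

So P = [[1, 2], [3], [4], [5]], Q = [[1, 2], [3], [4], [5]].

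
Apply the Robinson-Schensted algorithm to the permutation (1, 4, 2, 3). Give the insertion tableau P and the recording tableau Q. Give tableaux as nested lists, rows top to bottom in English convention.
P = [[1, 2, 3], [4]], Q = [[1, 2, 4], [3]]

Insert each entry of the permutation into P by Schensted row insertion, recording in Q the position of each new cell.

Insert 1: appended to row 1. P = [[1]].
Insert 4: appended to row 1. P = [[1, 4]].
Insert 2: 2 bumps 4 from row 1; 4 starts row 2. P = [[1, 2], [4]].
Insert 3: appended to row 1. P = [[1, 2, 3], [4]].

So P = [[1, 2, 3], [4]], Q = [[1, 2, 4], [3]].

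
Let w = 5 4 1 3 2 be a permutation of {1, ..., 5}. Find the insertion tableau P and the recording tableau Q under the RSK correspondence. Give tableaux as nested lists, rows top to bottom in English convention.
P = [[1, 2], [3], [4], [5]], Q = [[1, 4], [2], [3], [5]]

Insert each entry of the permutation into P by Schensted row insertion, recording in Q the position of each new cell.

Insert 5: appended to row 1. P = [[5]].
Insert 4: 4 bumps 5 from row 1; 5 starts row 2. P = [[4], [5]].
Insert 1: 1 bumps 4 from row 1; 4 bumps 5 from row 2; 5 starts row 3. P = [[1], [4], [5]].
Insert 3: appended to row 1. P = [[1, 3], [4], [5]].
Insert 2: 2 bumps 3 from row 1; 3 bumps 4 from row 2; 4 bumps 5 from row 3; 5 starts row 4. P = [[1, 2], [3], [4], [5]].

So P = [[1, 2], [3], [4], [5]], Q = [[1, 4], [2], [3], [5]].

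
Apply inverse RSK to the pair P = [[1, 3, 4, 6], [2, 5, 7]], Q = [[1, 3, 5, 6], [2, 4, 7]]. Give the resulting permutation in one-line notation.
Reverse RSK: for i = n, n-1, ..., 1, locate i in Q, remove the corresponding corner cell from P, and reverse-bump its entry up through P; the value ejected from row 1 is w(i).

So w = 2 1 5 3 4 7 6.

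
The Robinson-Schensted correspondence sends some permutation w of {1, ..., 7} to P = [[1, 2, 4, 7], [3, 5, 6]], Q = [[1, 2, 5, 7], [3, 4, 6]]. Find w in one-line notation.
3 5 1 2 6 4 7

Reverse the RSK construction: for i from n down to 1, find the cell of Q containing i, remove the entry at that cell from P, and reverse-bump it up through P; the value ejected from row 1 is w(i).

Step i=7: Q has 7 at row 1, column 4; remove that cell from P, ejecting 7. So w(7) = 7. P is now [[1, 2, 4], [3, 5, 6]].
Step i=6: Q has 6 at row 2, column 3; remove 6 from row 2 of P and reverse-bump: 6 enters row 1 and ejects 4. So w(6) = 4. P is now [[1, 2, 6], [3, 5]].
Step i=5: Q has 5 at row 1, column 3; remove that cell from P, ejecting 6. So w(5) = 6. P is now [[1, 2], [3, 5]].
Step i=4: Q has 4 at row 2, column 2; remove 5 from row 2 of P and reverse-bump: 5 enters row 1 and ejects 2. So w(4) = 2. P is now [[1, 5], [3]].
Step i=3: Q has 3 at row 2, column 1; remove 3 from row 2 of P and reverse-bump: 3 enters row 1 and ejects 1. So w(3) = 1. P is now [[3, 5]].
Step i=2: Q has 2 at row 1, column 2; remove that cell from P, ejecting 5. So w(2) = 5. P is now [[3]].
Step i=1: Q has 1 at row 1, column 1; remove that cell from P, ejecting 3. So w(1) = 3. P is now [].

So w = 3 5 1 2 6 4 7.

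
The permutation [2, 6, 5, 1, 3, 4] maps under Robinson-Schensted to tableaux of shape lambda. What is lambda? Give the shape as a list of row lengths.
Row-insert each entry into an empty tableau.

After inserting 2: P = [[2]].
After inserting 6: P = [[2, 6]].
After inserting 5: P = [[2, 5], [6]].
After inserting 1: P = [[1, 5], [2], [6]].
After inserting 3: P = [[1, 3], [2, 5], [6]].
After inserting 4: P = [[1, 3, 4], [2, 5], [6]].

The final insertion tableau P = [[1, 3, 4], [2, 5], [6]] has shape [3, 2, 1].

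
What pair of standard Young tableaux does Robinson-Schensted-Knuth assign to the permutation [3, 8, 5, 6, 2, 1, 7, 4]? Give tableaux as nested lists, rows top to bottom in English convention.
Insert each entry of the permutation into P by Schensted row insertion, recording in Q the position of each new cell.

Insert 3: appended to row 1. P = [[3]], Q = [[1]].
Insert 8: appended to row 1. P = [[3, 8]], Q = [[1, 2]].
Insert 5: 5 bumps 8 from row 1; 8 starts row 2. P = [[3, 5], [8]], Q = [[1, 2], [3]].
Insert 6: appended to row 1. P = [[3, 5, 6], [8]], Q = [[1, 2, 4], [3]].
Insert 2: 2 bumps 3 from row 1; 3 bumps 8 from row 2; 8 starts row 3. P = [[2, 5, 6], [3], [8]], Q = [[1, 2, 4], [3], [5]].
Insert 1: 1 bumps 2 from row 1; 2 bumps 3 from row 2; 3 bumps 8 from row 3; 8 starts row 4. P = [[1, 5, 6], [2], [3], [8]], Q = [[1, 2, 4], [3], [5], [6]].
Insert 7: appended to row 1. P = [[1, 5, 6, 7], [2], [3], [8]], Q = [[1, 2, 4, 7], [3], [5], [6]].
Insert 4: 4 bumps 5 from row 1; 5 appends to row 2. P = [[1, 4, 6, 7], [2, 5], [3], [8]], Q = [[1, 2, 4, 7], [3, 8], [5], [6]].

So P = [[1, 4, 6, 7], [2, 5], [3], [8]], Q = [[1, 2, 4, 7], [3, 8], [5], [6]].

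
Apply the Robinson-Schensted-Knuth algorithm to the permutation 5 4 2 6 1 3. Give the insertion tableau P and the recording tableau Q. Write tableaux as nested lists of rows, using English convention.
Insert each entry of the permutation into P by Schensted row insertion, recording in Q the position of each new cell.

Insert 5: appended to row 1. P = [[5]].
Insert 4: 4 bumps 5 from row 1; 5 starts row 2. P = [[4], [5]].
Insert 2: 2 bumps 4 from row 1; 4 bumps 5 from row 2; 5 starts row 3. P = [[2], [4], [5]].
Insert 6: appended to row 1. P = [[2, 6], [4], [5]].
Insert 1: 1 bumps 2 from row 1; 2 bumps 4 from row 2; 4 bumps 5 from row 3; 5 starts row 4. P = [[1, 6], [2], [4], [5]].
Insert 3: 3 bumps 6 from row 1; 6 appends to row 2. P = [[1, 3], [2, 6], [4], [5]].

So P = [[1, 3], [2, 6], [4], [5]], Q = [[1, 4], [2, 6], [3], [5]].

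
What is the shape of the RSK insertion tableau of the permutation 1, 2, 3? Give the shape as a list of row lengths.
Row-insert each entry into an empty tableau.

After inserting 1: P = [[1]].
After inserting 2: P = [[1, 2]].
After inserting 3: P = [[1, 2, 3]].

The final insertion tableau P = [[1, 2, 3]] has shape [3].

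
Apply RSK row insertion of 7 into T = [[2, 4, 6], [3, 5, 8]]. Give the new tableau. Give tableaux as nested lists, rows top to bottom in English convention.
[[2, 4, 6, 7], [3, 5, 8]]

7 is larger than every entry of row 1, so it is appended to row 1. The new tableau is [[2, 4, 6, 7], [3, 5, 8]].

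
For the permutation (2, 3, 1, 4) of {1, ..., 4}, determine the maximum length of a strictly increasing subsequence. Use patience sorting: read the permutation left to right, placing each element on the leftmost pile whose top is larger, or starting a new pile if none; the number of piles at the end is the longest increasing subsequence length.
3

2: new pile. tops = [2]
3: new pile. tops = [2, 3]
1: onto pile 1 (replacing 2). tops = [1, 3]
4: new pile. tops = [1, 3, 4]

3 piles, so the longest increasing subsequence has length 3.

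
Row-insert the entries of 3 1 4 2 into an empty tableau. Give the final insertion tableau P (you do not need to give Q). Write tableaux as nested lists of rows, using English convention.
P = [[1, 2], [3, 4]]

Insert 3: appended to row 1. P = [[3]].
Insert 1: 1 bumps 3 from row 1; 3 starts row 2. P = [[1], [3]].
Insert 4: appended to row 1. P = [[1, 4], [3]].
Insert 2: 2 bumps 4 from row 1; 4 appends to row 2. P = [[1, 2], [3, 4]].

So P = [[1, 2], [3, 4]].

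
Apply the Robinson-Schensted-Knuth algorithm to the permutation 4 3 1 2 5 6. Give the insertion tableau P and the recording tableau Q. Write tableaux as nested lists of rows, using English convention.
Insert each entry of the permutation into P by Schensted row insertion, recording in Q the position of each new cell.

Insert 4: appended to row 1. P = [[4]].
Insert 3: 3 bumps 4 from row 1; 4 starts row 2. P = [[3], [4]].
Insert 1: 1 bumps 3 from row 1; 3 bumps 4 from row 2; 4 starts row 3. P = [[1], [3], [4]].
Insert 2: appended to row 1. P = [[1, 2], [3], [4]].
Insert 5: appended to row 1. P = [[1, 2, 5], [3], [4]].
Insert 6: appended to row 1. P = [[1, 2, 5, 6], [3], [4]].

So P = [[1, 2, 5, 6], [3], [4]], Q = [[1, 4, 5, 6], [2], [3]].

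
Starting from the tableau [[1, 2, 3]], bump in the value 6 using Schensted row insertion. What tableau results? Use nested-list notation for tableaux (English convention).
6 is larger than every entry of row 1, so it is appended to row 1. The new tableau is [[1, 2, 3, 6]].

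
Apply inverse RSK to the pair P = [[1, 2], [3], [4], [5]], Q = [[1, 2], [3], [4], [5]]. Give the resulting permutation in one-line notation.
1 5 4 3 2

Reverse the RSK construction: for i from n down to 1, find the cell of Q containing i, remove the entry at that cell from P, and reverse-bump it up through P; the value ejected from row 1 is w(i).

Step i=5: Q has 5 at row 4, column 1; remove 5 from row 4 of P and reverse-bump: 5 enters row 3 and ejects 4; 4 enters row 2 and ejects 3; 3 enters row 1 and ejects 2. So w(5) = 2. P is now [[1, 3], [4], [5]].
Step i=4: Q has 4 at row 3, column 1; remove 5 from row 3 of P and reverse-bump: 5 enters row 2 and ejects 4; 4 enters row 1 and ejects 3. So w(4) = 3. P is now [[1, 4], [5]].
Step i=3: Q has 3 at row 2, column 1; remove 5 from row 2 of P and reverse-bump: 5 enters row 1 and ejects 4. So w(3) = 4. P is now [[1, 5]].
Step i=2: Q has 2 at row 1, column 2; remove that cell from P, ejecting 5. So w(2) = 5. P is now [[1]].
Step i=1: Q has 1 at row 1, column 1; remove that cell from P, ejecting 1. So w(1) = 1. P is now [].

So w = 1 5 4 3 2.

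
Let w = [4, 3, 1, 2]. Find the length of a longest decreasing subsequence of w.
3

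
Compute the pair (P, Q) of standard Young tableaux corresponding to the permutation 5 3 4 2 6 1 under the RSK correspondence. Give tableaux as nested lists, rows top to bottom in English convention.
Insert each entry of the permutation into P by Schensted row insertion, recording in Q the position of each new cell.

Insert 5: appended to row 1. P = [[5]].
Insert 3: 3 bumps 5 from row 1; 5 starts row 2. P = [[3], [5]].
Insert 4: appended to row 1. P = [[3, 4], [5]].
Insert 2: 2 bumps 3 from row 1; 3 bumps 5 from row 2; 5 starts row 3. P = [[2, 4], [3], [5]].
Insert 6: appended to row 1. P = [[2, 4, 6], [3], [5]].
Insert 1: 1 bumps 2 from row 1; 2 bumps 3 from row 2; 3 bumps 5 from row 3; 5 starts row 4. P = [[1, 4, 6], [2], [3], [5]].

So P = [[1, 4, 6], [2], [3], [5]], Q = [[1, 3, 5], [2], [4], [6]].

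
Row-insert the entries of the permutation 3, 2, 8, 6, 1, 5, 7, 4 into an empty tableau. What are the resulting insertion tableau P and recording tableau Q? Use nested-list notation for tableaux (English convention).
P = [[1, 4, 7], [2, 5], [3, 6], [8]], Q = [[1, 3, 7], [2, 4], [5, 6], [8]]

Insert each entry of the permutation into P by Schensted row insertion, recording in Q the position of each new cell.

Insert 3: appended to row 1. P = [[3]], Q = [[1]].
Insert 2: 2 bumps 3 from row 1; 3 starts row 2. P = [[2], [3]], Q = [[1], [2]].
Insert 8: appended to row 1. P = [[2, 8], [3]], Q = [[1, 3], [2]].
Insert 6: 6 bumps 8 from row 1; 8 appends to row 2. P = [[2, 6], [3, 8]], Q = [[1, 3], [2, 4]].
Insert 1: 1 bumps 2 from row 1; 2 bumps 3 from row 2; 3 starts row 3. P = [[1, 6], [2, 8], [3]], Q = [[1, 3], [2, 4], [5]].
Insert 5: 5 bumps 6 from row 1; 6 bumps 8 from row 2; 8 appends to row 3. P = [[1, 5], [2, 6], [3, 8]], Q = [[1, 3], [2, 4], [5, 6]].
Insert 7: appended to row 1. P = [[1, 5, 7], [2, 6], [3, 8]], Q = [[1, 3, 7], [2, 4], [5, 6]].
Insert 4: 4 bumps 5 from row 1; 5 bumps 6 from row 2; 6 bumps 8 from row 3; 8 starts row 4. P = [[1, 4, 7], [2, 5], [3, 6], [8]], Q = [[1, 3, 7], [2, 4], [5, 6], [8]].

So P = [[1, 4, 7], [2, 5], [3, 6], [8]], Q = [[1, 3, 7], [2, 4], [5, 6], [8]].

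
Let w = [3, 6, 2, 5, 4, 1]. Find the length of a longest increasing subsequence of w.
2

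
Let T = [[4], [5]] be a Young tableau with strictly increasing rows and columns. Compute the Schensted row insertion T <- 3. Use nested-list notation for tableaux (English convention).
[[3], [4], [5]]

In row 1, 3 replaces 4 (the leftmost entry greater than 3); 4 is bumped to row 2. In row 2, 4 replaces 5 (the leftmost entry greater than 4); 5 is bumped to row 3. 5 starts a new row 3. The new tableau is [[3], [4], [5]].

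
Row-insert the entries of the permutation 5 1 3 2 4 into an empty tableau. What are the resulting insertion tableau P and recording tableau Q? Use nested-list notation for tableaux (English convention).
P = [[1, 2, 4], [3], [5]], Q = [[1, 3, 5], [2], [4]]

Insert each entry of the permutation into P by Schensted row insertion, recording in Q the position of each new cell.

Insert 5: appended to row 1. P = [[5]].
Insert 1: 1 bumps 5 from row 1; 5 starts row 2. P = [[1], [5]].
Insert 3: appended to row 1. P = [[1, 3], [5]].
Insert 2: 2 bumps 3 from row 1; 3 bumps 5 from row 2; 5 starts row 3. P = [[1, 2], [3], [5]].
Insert 4: appended to row 1. P = [[1, 2, 4], [3], [5]].

So P = [[1, 2, 4], [3], [5]], Q = [[1, 3, 5], [2], [4]].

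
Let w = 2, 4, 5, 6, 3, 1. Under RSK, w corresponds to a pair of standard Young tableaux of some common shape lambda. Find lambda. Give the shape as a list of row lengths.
Row-insert each entry into an empty tableau.

After inserting 2: P = [[2]].
After inserting 4: P = [[2, 4]].
After inserting 5: P = [[2, 4, 5]].
After inserting 6: P = [[2, 4, 5, 6]].
After inserting 3: P = [[2, 3, 5, 6], [4]].
After inserting 1: P = [[1, 3, 5, 6], [2], [4]].

The final insertion tableau P = [[1, 3, 5, 6], [2], [4]] has shape [4, 1, 1].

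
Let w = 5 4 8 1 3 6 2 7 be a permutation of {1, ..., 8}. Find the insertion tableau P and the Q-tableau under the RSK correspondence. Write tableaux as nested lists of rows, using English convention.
Insert each entry of the permutation into P by Schensted row insertion, recording in Q the position of each new cell.

Insert 5: appended to row 1. P = [[5]].
Insert 4: 4 bumps 5 from row 1; 5 starts row 2. P = [[4], [5]].
Insert 8: appended to row 1. P = [[4, 8], [5]].
Insert 1: 1 bumps 4 from row 1; 4 bumps 5 from row 2; 5 starts row 3. P = [[1, 8], [4], [5]].
Insert 3: 3 bumps 8 from row 1; 8 appends to row 2. P = [[1, 3], [4, 8], [5]].
Insert 6: appended to row 1. P = [[1, 3, 6], [4, 8], [5]].
Insert 2: 2 bumps 3 from row 1; 3 bumps 4 from row 2; 4 bumps 5 from row 3; 5 starts row 4. P = [[1, 2, 6], [3, 8], [4], [5]].
Insert 7: appended to row 1. P = [[1, 2, 6, 7], [3, 8], [4], [5]].

So P = [[1, 2, 6, 7], [3, 8], [4], [5]], Q = [[1, 3, 6, 8], [2, 5], [4], [7]].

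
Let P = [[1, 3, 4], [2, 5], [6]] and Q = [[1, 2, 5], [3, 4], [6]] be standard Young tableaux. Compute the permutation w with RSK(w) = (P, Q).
2 6 1 3 5 4

Reverse the RSK construction: for i from n down to 1, find the cell of Q containing i, remove the entry at that cell from P, and reverse-bump it up through P; the value ejected from row 1 is w(i).

Step i=6: Q has 6 at row 3, column 1; remove 6 from row 3 of P and reverse-bump: 6 enters row 2 and ejects 5; 5 enters row 1 and ejects 4. So w(6) = 4. P is now [[1, 3, 5], [2, 6]].
Step i=5: Q has 5 at row 1, column 3; remove that cell from P, ejecting 5. So w(5) = 5. P is now [[1, 3], [2, 6]].
Step i=4: Q has 4 at row 2, column 2; remove 6 from row 2 of P and reverse-bump: 6 enters row 1 and ejects 3. So w(4) = 3. P is now [[1, 6], [2]].
Step i=3: Q has 3 at row 2, column 1; remove 2 from row 2 of P and reverse-bump: 2 enters row 1 and ejects 1. So w(3) = 1. P is now [[2, 6]].
Step i=2: Q has 2 at row 1, column 2; remove that cell from P, ejecting 6. So w(2) = 6. P is now [[2]].
Step i=1: Q has 1 at row 1, column 1; remove that cell from P, ejecting 2. So w(1) = 2. P is now [].

So w = 2 6 1 3 5 4.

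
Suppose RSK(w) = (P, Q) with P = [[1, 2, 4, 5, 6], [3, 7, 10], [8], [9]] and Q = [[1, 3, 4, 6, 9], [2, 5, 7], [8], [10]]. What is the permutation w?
3 1 2 9 4 10 8 5 7 6

Reverse the RSK construction: for i from n down to 1, find the cell of Q containing i, remove the entry at that cell from P, and reverse-bump it up through P; the value ejected from row 1 is w(i).

Step i=10: Q has 10 at row 4, column 1; remove 9 from row 4 of P and reverse-bump: 9 enters row 3 and ejects 8; 8 enters row 2 and ejects 7; 7 enters row 1 and ejects 6. So w(10) = 6. P is now [[1, 2, 4, 5, 7], [3, 8, 10], [9]].
Step i=9: Q has 9 at row 1, column 5; remove that cell from P, ejecting 7. So w(9) = 7. P is now [[1, 2, 4, 5], [3, 8, 10], [9]].
Step i=8: Q has 8 at row 3, column 1; remove 9 from row 3 of P and reverse-bump: 9 enters row 2 and ejects 8; 8 enters row 1 and ejects 5. So w(8) = 5. P is now [[1, 2, 4, 8], [3, 9, 10]].
Step i=7: Q has 7 at row 2, column 3; remove 10 from row 2 of P and reverse-bump: 10 enters row 1 and ejects 8. So w(7) = 8. P is now [[1, 2, 4, 10], [3, 9]].
Step i=6: Q has 6 at row 1, column 4; remove that cell from P, ejecting 10. So w(6) = 10. P is now [[1, 2, 4], [3, 9]].
Step i=5: Q has 5 at row 2, column 2; remove 9 from row 2 of P and reverse-bump: 9 enters row 1 and ejects 4. So w(5) = 4. P is now [[1, 2, 9], [3]].
Step i=4: Q has 4 at row 1, column 3; remove that cell from P, ejecting 9. So w(4) = 9. P is now [[1, 2], [3]].
Step i=3: Q has 3 at row 1, column 2; remove that cell from P, ejecting 2. So w(3) = 2. P is now [[1], [3]].
Step i=2: Q has 2 at row 2, column 1; remove 3 from row 2 of P and reverse-bump: 3 enters row 1 and ejects 1. So w(2) = 1. P is now [[3]].
Step i=1: Q has 1 at row 1, column 1; remove that cell from P, ejecting 3. So w(1) = 3. P is now [].

So w = 3 1 2 9 4 10 8 5 7 6.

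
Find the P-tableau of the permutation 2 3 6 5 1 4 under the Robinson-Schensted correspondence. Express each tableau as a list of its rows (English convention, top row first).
Insert 2: appended to row 1. P = [[2]].
Insert 3: appended to row 1. P = [[2, 3]].
Insert 6: appended to row 1. P = [[2, 3, 6]].
Insert 5: 5 bumps 6 from row 1; 6 starts row 2. P = [[2, 3, 5], [6]].
Insert 1: 1 bumps 2 from row 1; 2 bumps 6 from row 2; 6 starts row 3. P = [[1, 3, 5], [2], [6]].
Insert 4: 4 bumps 5 from row 1; 5 appends to row 2. P = [[1, 3, 4], [2, 5], [6]].

So P = [[1, 3, 4], [2, 5], [6]].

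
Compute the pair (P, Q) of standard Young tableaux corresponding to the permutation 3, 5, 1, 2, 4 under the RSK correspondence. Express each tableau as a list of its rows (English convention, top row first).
P = [[1, 2, 4], [3, 5]], Q = [[1, 2, 5], [3, 4]]

Insert each entry of the permutation into P by Schensted row insertion, recording in Q the position of each new cell.

Insert 3: appended to row 1. P = [[3]].
Insert 5: appended to row 1. P = [[3, 5]].
Insert 1: 1 bumps 3 from row 1; 3 starts row 2. P = [[1, 5], [3]].
Insert 2: 2 bumps 5 from row 1; 5 appends to row 2. P = [[1, 2], [3, 5]].
Insert 4: appended to row 1. P = [[1, 2, 4], [3, 5]].

So P = [[1, 2, 4], [3, 5]], Q = [[1, 2, 5], [3, 4]].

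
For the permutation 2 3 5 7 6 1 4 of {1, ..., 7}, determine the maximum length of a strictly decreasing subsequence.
3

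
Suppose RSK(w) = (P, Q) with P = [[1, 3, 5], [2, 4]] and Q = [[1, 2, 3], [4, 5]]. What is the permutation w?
Reverse the RSK construction: for i from n down to 1, find the cell of Q containing i, remove the entry at that cell from P, and reverse-bump it up through P; the value ejected from row 1 is w(i).

Step i=5: Q has 5 at row 2, column 2; remove 4 from row 2 of P and reverse-bump: 4 enters row 1 and ejects 3. So w(5) = 3. P is now [[1, 4, 5], [2]].
Step i=4: Q has 4 at row 2, column 1; remove 2 from row 2 of P and reverse-bump: 2 enters row 1 and ejects 1. So w(4) = 1. P is now [[2, 4, 5]].
Step i=3: Q has 3 at row 1, column 3; remove that cell from P, ejecting 5. So w(3) = 5. P is now [[2, 4]].
Step i=2: Q has 2 at row 1, column 2; remove that cell from P, ejecting 4. So w(2) = 4. P is now [[2]].
Step i=1: Q has 1 at row 1, column 1; remove that cell from P, ejecting 2. So w(1) = 2. P is now [].

So w = 2 4 5 1 3.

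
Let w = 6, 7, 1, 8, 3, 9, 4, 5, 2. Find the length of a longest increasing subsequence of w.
4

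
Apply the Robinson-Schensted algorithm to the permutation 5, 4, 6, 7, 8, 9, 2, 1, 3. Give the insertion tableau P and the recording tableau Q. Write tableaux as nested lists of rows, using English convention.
Insert each entry of the permutation into P by Schensted row insertion, recording in Q the position of each new cell.

Insert 5: appended to row 1. P = [[5]], Q = [[1]].
Insert 4: 4 bumps 5 from row 1; 5 starts row 2. P = [[4], [5]], Q = [[1], [2]].
Insert 6: appended to row 1. P = [[4, 6], [5]], Q = [[1, 3], [2]].
Insert 7: appended to row 1. P = [[4, 6, 7], [5]], Q = [[1, 3, 4], [2]].
Insert 8: appended to row 1. P = [[4, 6, 7, 8], [5]], Q = [[1, 3, 4, 5], [2]].
Insert 9: appended to row 1. P = [[4, 6, 7, 8, 9], [5]], Q = [[1, 3, 4, 5, 6], [2]].
Insert 2: 2 bumps 4 from row 1; 4 bumps 5 from row 2; 5 starts row 3. P = [[2, 6, 7, 8, 9], [4], [5]], Q = [[1, 3, 4, 5, 6], [2], [7]].
Insert 1: 1 bumps 2 from row 1; 2 bumps 4 from row 2; 4 bumps 5 from row 3; 5 starts row 4. P = [[1, 6, 7, 8, 9], [2], [4], [5]], Q = [[1, 3, 4, 5, 6], [2], [7], [8]].
Insert 3: 3 bumps 6 from row 1; 6 appends to row 2. P = [[1, 3, 7, 8, 9], [2, 6], [4], [5]], Q = [[1, 3, 4, 5, 6], [2, 9], [7], [8]].

So P = [[1, 3, 7, 8, 9], [2, 6], [4], [5]], Q = [[1, 3, 4, 5, 6], [2, 9], [7], [8]].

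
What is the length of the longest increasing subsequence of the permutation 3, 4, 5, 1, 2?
3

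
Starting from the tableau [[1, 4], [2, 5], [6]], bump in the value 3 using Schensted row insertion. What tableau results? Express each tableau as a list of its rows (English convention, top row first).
In row 1, 3 replaces 4 (the leftmost entry greater than 3); 4 is bumped to row 2. In row 2, 4 replaces 5 (the leftmost entry greater than 4); 5 is bumped to row 3. In row 3, 5 replaces 6 (the leftmost entry greater than 5); 6 is bumped to row 4. 6 starts a new row 4. The new tableau is [[1, 3], [2, 4], [5], [6]].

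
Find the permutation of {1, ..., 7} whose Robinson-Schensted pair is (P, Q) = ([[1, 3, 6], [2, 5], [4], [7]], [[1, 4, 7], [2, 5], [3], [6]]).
Reverse the RSK construction: for i from n down to 1, find the cell of Q containing i, remove the entry at that cell from P, and reverse-bump it up through P; the value ejected from row 1 is w(i).

Step i=7: Q has 7 at row 1, column 3; remove that cell from P, ejecting 6. So w(7) = 6. P is now [[1, 3], [2, 5], [4], [7]].
Step i=6: Q has 6 at row 4, column 1; remove 7 from row 4 of P and reverse-bump: 7 enters row 3 and ejects 4; 4 enters row 2 and ejects 2; 2 enters row 1 and ejects 1. So w(6) = 1. P is now [[2, 3], [4, 5], [7]].
Step i=5: Q has 5 at row 2, column 2; remove 5 from row 2 of P and reverse-bump: 5 enters row 1 and ejects 3. So w(5) = 3. P is now [[2, 5], [4], [7]].
Step i=4: Q has 4 at row 1, column 2; remove that cell from P, ejecting 5. So w(4) = 5. P is now [[2], [4], [7]].
Step i=3: Q has 3 at row 3, column 1; remove 7 from row 3 of P and reverse-bump: 7 enters row 2 and ejects 4; 4 enters row 1 and ejects 2. So w(3) = 2. P is now [[4], [7]].
Step i=2: Q has 2 at row 2, column 1; remove 7 from row 2 of P and reverse-bump: 7 enters row 1 and ejects 4. So w(2) = 4. P is now [[7]].
Step i=1: Q has 1 at row 1, column 1; remove that cell from P, ejecting 7. So w(1) = 7. P is now [].

So w = 7 4 2 5 3 1 6.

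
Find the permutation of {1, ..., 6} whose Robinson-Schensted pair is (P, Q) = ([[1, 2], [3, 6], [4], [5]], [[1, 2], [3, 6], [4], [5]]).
5 6 4 3 1 2

Reverse RSK: for i = n, n-1, ..., 1, locate i in Q, remove the corresponding corner cell from P, and reverse-bump its entry up through P; the value ejected from row 1 is w(i).

So w = 5 6 4 3 1 2.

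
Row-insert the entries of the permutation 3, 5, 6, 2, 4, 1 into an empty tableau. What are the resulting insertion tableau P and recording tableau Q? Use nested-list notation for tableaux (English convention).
Insert each entry of the permutation into P by Schensted row insertion, recording in Q the position of each new cell.

Insert 3: appended to row 1. P = [[3]].
Insert 5: appended to row 1. P = [[3, 5]].
Insert 6: appended to row 1. P = [[3, 5, 6]].
Insert 2: 2 bumps 3 from row 1; 3 starts row 2. P = [[2, 5, 6], [3]].
Insert 4: 4 bumps 5 from row 1; 5 appends to row 2. P = [[2, 4, 6], [3, 5]].
Insert 1: 1 bumps 2 from row 1; 2 bumps 3 from row 2; 3 starts row 3. P = [[1, 4, 6], [2, 5], [3]].

So P = [[1, 4, 6], [2, 5], [3]], Q = [[1, 2, 3], [4, 5], [6]].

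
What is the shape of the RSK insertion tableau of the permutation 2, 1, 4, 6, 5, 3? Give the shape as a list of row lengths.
Row-insert each entry into an empty tableau.

After inserting 2: P = [[2]].
After inserting 1: P = [[1], [2]].
After inserting 4: P = [[1, 4], [2]].
After inserting 6: P = [[1, 4, 6], [2]].
After inserting 5: P = [[1, 4, 5], [2, 6]].
After inserting 3: P = [[1, 3, 5], [2, 4], [6]].

The final insertion tableau P = [[1, 3, 5], [2, 4], [6]] has shape [3, 2, 1].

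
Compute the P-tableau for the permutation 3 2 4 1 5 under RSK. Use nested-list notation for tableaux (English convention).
P = [[1, 4, 5], [2], [3]]

After inserting 3: P = [[3]].
After inserting 2: P = [[2], [3]].
After inserting 4: P = [[2, 4], [3]].
After inserting 1: P = [[1, 4], [2], [3]].
After inserting 5: P = [[1, 4, 5], [2], [3]].

So P = [[1, 4, 5], [2], [3]].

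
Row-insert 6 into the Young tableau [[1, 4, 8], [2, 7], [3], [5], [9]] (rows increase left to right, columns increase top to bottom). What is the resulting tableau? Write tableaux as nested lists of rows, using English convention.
[[1, 4, 6], [2, 7, 8], [3], [5], [9]]

In row 1, 6 replaces 8 (the leftmost entry greater than 6); 8 is bumped to row 2. 8 is appended to row 2. The new tableau is [[1, 4, 6], [2, 7, 8], [3], [5], [9]].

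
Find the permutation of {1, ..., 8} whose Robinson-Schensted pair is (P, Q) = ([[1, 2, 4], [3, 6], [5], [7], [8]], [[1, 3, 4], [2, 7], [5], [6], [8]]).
Reverse the RSK construction: for i from n down to 1, find the cell of Q containing i, remove the entry at that cell from P, and reverse-bump it up through P; the value ejected from row 1 is w(i).

Step i=8: Q has 8 at row 5, column 1; remove 8 from row 5 of P and reverse-bump: 8 enters row 4 and ejects 7; 7 enters row 3 and ejects 5; 5 enters row 2 and ejects 3; 3 enters row 1 and ejects 2. So w(8) = 2. P is now [[1, 3, 4], [5, 6], [7], [8]].
Step i=7: Q has 7 at row 2, column 2; remove 6 from row 2 of P and reverse-bump: 6 enters row 1 and ejects 4. So w(7) = 4. P is now [[1, 3, 6], [5], [7], [8]].
Step i=6: Q has 6 at row 4, column 1; remove 8 from row 4 of P and reverse-bump: 8 enters row 3 and ejects 7; 7 enters row 2 and ejects 5; 5 enters row 1 and ejects 3. So w(6) = 3. P is now [[1, 5, 6], [7], [8]].
Step i=5: Q has 5 at row 3, column 1; remove 8 from row 3 of P and reverse-bump: 8 enters row 2 and ejects 7; 7 enters row 1 and ejects 6. So w(5) = 6. P is now [[1, 5, 7], [8]].
Step i=4: Q has 4 at row 1, column 3; remove that cell from P, ejecting 7. So w(4) = 7. P is now [[1, 5], [8]].
Step i=3: Q has 3 at row 1, column 2; remove that cell from P, ejecting 5. So w(3) = 5. P is now [[1], [8]].
Step i=2: Q has 2 at row 2, column 1; remove 8 from row 2 of P and reverse-bump: 8 enters row 1 and ejects 1. So w(2) = 1. P is now [[8]].
Step i=1: Q has 1 at row 1, column 1; remove that cell from P, ejecting 8. So w(1) = 8. P is now [].

So w = 8 1 5 7 6 3 4 2.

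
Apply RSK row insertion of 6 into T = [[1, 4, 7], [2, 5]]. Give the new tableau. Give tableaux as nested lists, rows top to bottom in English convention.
[[1, 4, 6], [2, 5, 7]]

In row 1, 6 replaces 7 (the leftmost entry greater than 6); 7 is bumped to row 2. 7 is appended to row 2. The new tableau is [[1, 4, 6], [2, 5, 7]].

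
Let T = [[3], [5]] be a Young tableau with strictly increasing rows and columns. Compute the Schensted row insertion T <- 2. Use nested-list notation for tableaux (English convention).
In row 1, 2 replaces 3 (the leftmost entry greater than 2); 3 is bumped to row 2. In row 2, 3 replaces 5 (the leftmost entry greater than 3); 5 is bumped to row 3. 5 starts a new row 3. The new tableau is [[2], [3], [5]].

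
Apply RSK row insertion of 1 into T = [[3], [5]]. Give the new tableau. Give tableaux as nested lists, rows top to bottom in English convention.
In row 1, 1 replaces 3 (the leftmost entry greater than 1); 3 is bumped to row 2. In row 2, 3 replaces 5 (the leftmost entry greater than 3); 5 is bumped to row 3. 5 starts a new row 3. The new tableau is [[1], [3], [5]].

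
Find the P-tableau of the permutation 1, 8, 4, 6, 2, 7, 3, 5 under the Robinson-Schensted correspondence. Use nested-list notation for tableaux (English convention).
P = [[1, 2, 3, 5], [4, 6, 7], [8]]

Insert 1: appended to row 1. P = [[1]].
Insert 8: appended to row 1. P = [[1, 8]].
Insert 4: 4 bumps 8 from row 1; 8 starts row 2. P = [[1, 4], [8]].
Insert 6: appended to row 1. P = [[1, 4, 6], [8]].
Insert 2: 2 bumps 4 from row 1; 4 bumps 8 from row 2; 8 starts row 3. P = [[1, 2, 6], [4], [8]].
Insert 7: appended to row 1. P = [[1, 2, 6, 7], [4], [8]].
Insert 3: 3 bumps 6 from row 1; 6 appends to row 2. P = [[1, 2, 3, 7], [4, 6], [8]].
Insert 5: 5 bumps 7 from row 1; 7 appends to row 2. P = [[1, 2, 3, 5], [4, 6, 7], [8]].

So P = [[1, 2, 3, 5], [4, 6, 7], [8]].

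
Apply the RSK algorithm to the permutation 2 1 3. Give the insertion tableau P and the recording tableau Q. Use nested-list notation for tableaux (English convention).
P = [[1, 3], [2]], Q = [[1, 3], [2]]

Insert each entry of the permutation into P by Schensted row insertion, recording in Q the position of each new cell.

Insert 2: appended to row 1. P = [[2]].
Insert 1: 1 bumps 2 from row 1; 2 starts row 2. P = [[1], [2]].
Insert 3: appended to row 1. P = [[1, 3], [2]].

So P = [[1, 3], [2]], Q = [[1, 3], [2]].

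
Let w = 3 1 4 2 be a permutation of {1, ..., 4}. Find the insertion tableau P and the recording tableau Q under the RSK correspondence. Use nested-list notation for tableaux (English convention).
Insert each entry of the permutation into P by Schensted row insertion, recording in Q the position of each new cell.

Insert 3: appended to row 1. P = [[3]], Q = [[1]].
Insert 1: 1 bumps 3 from row 1; 3 starts row 2. P = [[1], [3]], Q = [[1], [2]].
Insert 4: appended to row 1. P = [[1, 4], [3]], Q = [[1, 3], [2]].
Insert 2: 2 bumps 4 from row 1; 4 appends to row 2. P = [[1, 2], [3, 4]], Q = [[1, 3], [2, 4]].

So P = [[1, 2], [3, 4]], Q = [[1, 3], [2, 4]].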